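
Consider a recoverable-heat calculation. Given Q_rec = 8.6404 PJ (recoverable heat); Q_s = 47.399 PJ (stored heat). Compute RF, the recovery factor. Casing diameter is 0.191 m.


RF = Q_rec / Q_s
RF = 8.6404 / 47.399
RF = 0.18229


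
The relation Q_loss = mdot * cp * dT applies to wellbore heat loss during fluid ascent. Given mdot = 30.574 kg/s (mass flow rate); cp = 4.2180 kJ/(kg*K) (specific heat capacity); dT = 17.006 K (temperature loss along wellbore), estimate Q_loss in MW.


Q_loss = mdot * cp * dT
Q_loss = 30.574 * 4.2180 * 17.006
Q_loss = 2193.113 kW
Convert: 2193.113 kW * 0.001 = 2.1931 MW
Q_loss = 2.1931 MW


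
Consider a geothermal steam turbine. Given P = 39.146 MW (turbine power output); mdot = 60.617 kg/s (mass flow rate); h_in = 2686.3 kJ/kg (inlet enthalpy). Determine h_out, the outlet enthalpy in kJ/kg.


h_out = h_in - P * 1000 / mdot
h_out = 2686.3 - 39.146 * 1000 / 60.617
h_out = 2040.5 kJ/kg


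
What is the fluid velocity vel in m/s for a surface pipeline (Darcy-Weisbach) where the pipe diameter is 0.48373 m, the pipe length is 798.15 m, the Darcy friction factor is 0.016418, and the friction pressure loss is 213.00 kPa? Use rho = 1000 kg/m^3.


vel = sqrt(dP*1000*2*D / (f*L*rho))
vel = sqrt(213.00*1000*2*0.48373 / (0.016418*798.15*1000))
vel = 3.9656 m/s


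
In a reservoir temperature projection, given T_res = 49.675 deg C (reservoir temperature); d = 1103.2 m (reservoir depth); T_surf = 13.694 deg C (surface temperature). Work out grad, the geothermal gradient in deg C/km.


grad = (T_res - T_surf) / d * 1000
grad = (49.675 - 13.694) / 1103.2 * 1000
grad = 32.615 deg C/km


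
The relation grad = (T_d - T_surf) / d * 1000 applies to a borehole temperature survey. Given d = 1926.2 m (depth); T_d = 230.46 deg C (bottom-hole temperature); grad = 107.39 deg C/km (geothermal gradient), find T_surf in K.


T_surf = T_d - grad * d / 1000
T_surf = 230.46 - 107.39 * 1926.2 / 1000
T_surf = 23.60538 deg C
Convert to K: 23.60538 + 273.15 = 296.76 K
T_surf = 296.76 K


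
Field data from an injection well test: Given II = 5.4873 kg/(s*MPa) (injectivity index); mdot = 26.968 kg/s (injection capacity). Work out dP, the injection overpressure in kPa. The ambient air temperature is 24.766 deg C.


dP = mdot * 1000 / II
dP = 26.968 * 1000 / 5.4873
dP = 4914.6 kPa


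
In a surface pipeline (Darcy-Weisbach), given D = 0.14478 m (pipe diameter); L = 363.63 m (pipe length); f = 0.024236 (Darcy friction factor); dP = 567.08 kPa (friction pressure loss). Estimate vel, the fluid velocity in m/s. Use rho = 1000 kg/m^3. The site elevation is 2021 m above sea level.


vel = sqrt(dP*1000*2*D / (f*L*rho))
vel = sqrt(567.08*1000*2*0.14478 / (0.024236*363.63*1000))
vel = 4.3165 m/s


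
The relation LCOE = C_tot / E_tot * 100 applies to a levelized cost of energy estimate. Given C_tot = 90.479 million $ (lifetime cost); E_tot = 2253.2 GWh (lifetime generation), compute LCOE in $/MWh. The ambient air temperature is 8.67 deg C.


LCOE = C_tot / E_tot * 100
LCOE = 90.479 / 2253.2 * 100
LCOE = 4.015578 cents/kWh
Convert: 4.015578 cents/kWh * 10.0 = 40.156 $/MWh
LCOE = 40.156 $/MWh


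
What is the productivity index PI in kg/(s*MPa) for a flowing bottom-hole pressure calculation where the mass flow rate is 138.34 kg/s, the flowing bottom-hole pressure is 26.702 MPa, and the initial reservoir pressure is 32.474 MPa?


PI = mdot / (P_i - P_wf)
PI = 138.34 / (32.474 - 26.702)
PI = 23.967 kg/(s*MPa)


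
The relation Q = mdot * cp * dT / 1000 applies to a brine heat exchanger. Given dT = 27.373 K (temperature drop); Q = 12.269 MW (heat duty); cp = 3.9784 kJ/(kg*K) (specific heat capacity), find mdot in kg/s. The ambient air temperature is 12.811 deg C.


mdot = Q * 1000 / (cp * dT)
mdot = 12.269 * 1000 / (3.9784 * 27.373)
mdot = 112.66 kg/s


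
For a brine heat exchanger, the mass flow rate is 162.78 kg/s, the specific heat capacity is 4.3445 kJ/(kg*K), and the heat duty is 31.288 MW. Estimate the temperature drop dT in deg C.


dT = Q * 1000 / (mdot * cp)
dT = 31.288 * 1000 / (162.78 * 4.3445)
dT = 44.24222 K
Convert (temperature difference, 1 K = 1 deg C): 44.24222 K = 44.24222 deg C
dT = 44.242 deg C


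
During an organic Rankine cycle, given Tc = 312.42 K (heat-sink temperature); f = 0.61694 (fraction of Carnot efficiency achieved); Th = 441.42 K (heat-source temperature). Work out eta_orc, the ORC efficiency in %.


eta_orc = (1 - Tc/Th) * f * 100
eta_orc = (1 - 312.42/441.42) * 0.61694 * 100
eta_orc = 18.029 %


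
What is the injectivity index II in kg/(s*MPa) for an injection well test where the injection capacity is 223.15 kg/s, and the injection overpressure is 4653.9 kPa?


II = mdot * 1000 / dP
II = 223.15 * 1000 / 4653.9
II = 47.949 kg/(s*MPa)


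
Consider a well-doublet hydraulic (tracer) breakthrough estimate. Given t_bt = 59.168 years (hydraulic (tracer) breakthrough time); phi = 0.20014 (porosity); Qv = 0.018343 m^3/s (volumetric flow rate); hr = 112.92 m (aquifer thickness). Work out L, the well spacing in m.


L = sqrt(t_bt*365.25*86400*3*Qv / (pi*hr*phi))
L = sqrt(59.168*365.25*86400*3*0.018343 / (pi*112.92*0.20014))
L = 1203.0 m


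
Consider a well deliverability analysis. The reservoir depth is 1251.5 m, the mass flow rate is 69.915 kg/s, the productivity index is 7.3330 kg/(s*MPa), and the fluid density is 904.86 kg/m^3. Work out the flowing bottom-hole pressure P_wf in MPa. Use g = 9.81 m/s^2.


Step 1: P_i = rho*g*h/1e6 = 904.86*9.81*1251.5/1e6 = 11.10916 MPa
Step 2: P_wf = P_i - mdot/PI = 11.10916 - 69.915/7.333 = 1.5749 MPa
P_wf = 1.5749 MPa


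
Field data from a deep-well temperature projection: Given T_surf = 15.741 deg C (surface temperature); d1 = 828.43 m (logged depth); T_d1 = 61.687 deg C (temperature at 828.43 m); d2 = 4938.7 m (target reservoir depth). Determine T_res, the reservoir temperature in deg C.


Step 1: grad = (T_d1 - T_surf)/d1 * 1000 = (61.687 - 15.741)/828.43 * 1000 = 55.46154 deg C/km
Step 2: T_res = T_surf + grad*d2/1000 = 15.741 + 55.46154*4938.7/1000 = 289.65 deg C
T_res = 289.65 deg C


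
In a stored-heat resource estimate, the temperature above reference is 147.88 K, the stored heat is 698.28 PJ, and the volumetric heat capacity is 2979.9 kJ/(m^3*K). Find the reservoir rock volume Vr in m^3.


Vr = Q_s * 1e12 / (rhoc * dT)
Vr = 698.28 * 1e12 / (2979.9 * 147.88)
Vr = 1.5846e+09 m^3


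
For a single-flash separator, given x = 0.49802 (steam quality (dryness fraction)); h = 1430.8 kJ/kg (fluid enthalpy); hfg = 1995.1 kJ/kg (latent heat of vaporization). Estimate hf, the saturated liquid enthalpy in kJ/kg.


hf = h - x * hfg
hf = 1430.8 - 0.49802 * 1995.1
hf = 437.20 kJ/kg


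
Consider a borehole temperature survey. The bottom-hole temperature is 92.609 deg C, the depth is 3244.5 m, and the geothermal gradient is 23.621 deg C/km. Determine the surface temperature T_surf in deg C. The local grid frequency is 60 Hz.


T_surf = T_d - grad * d / 1000
T_surf = 92.609 - 23.621 * 3244.5 / 1000
T_surf = 15.971 deg C


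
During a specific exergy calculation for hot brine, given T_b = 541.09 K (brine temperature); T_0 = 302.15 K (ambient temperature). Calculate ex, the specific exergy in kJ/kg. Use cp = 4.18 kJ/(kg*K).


ex = cp * ((T_b - T_0) - T_0 * ln(T_b/T_0))
ex = 4.18 * ((541.09 - 302.15) - 302.15 * ln(541.09/302.15))
ex = 262.87 kJ/kg


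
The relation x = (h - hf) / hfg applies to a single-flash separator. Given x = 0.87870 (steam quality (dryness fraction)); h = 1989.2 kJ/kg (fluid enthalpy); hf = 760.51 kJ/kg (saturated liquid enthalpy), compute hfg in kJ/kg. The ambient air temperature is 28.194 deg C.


hfg = (h - hf) / x
hfg = (1989.2 - 760.51) / 0.87870
hfg = 1398.3 kJ/kg


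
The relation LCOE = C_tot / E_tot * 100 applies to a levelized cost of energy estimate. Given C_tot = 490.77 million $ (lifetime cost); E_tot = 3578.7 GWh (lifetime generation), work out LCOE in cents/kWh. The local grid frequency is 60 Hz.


LCOE = C_tot / E_tot * 100
LCOE = 490.77 / 3578.7 * 100
LCOE = 13.714 cents/kWh


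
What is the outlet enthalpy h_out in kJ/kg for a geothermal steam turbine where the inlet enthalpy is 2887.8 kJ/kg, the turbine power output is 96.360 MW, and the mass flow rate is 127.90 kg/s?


h_out = h_in - P * 1000 / mdot
h_out = 2887.8 - 96.360 * 1000 / 127.90
h_out = 2134.4 kJ/kg


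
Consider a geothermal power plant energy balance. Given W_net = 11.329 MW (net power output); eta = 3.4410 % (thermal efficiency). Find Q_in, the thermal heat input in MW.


Q_in = W_net / (eta / 100)
Q_in = 11.329 / (3.4410 / 100)
Q_in = 329.24 MW


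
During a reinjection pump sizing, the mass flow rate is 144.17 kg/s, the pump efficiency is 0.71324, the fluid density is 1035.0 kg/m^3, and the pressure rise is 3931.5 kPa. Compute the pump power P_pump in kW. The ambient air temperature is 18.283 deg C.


P_pump = mdot * dP / (rho * eta)
P_pump = 144.17 * 3931.5 / (1035.0 * 0.71324)
P_pump = 767.82 kW


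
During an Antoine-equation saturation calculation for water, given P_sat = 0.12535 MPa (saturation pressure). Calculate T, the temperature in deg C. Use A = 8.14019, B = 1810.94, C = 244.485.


T = B / (A - log10(P_sat * 760 / 0.101325)) - C
T = 1810.94 / (8.14019 - log10(0.12535 * 760 / 0.101325)) - 244.485
T = 106.00 deg C


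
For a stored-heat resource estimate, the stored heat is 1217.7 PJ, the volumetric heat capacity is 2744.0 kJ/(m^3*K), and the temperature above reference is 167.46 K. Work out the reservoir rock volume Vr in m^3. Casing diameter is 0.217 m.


Vr = Q_s * 1e12 / (rhoc * dT)
Vr = 1217.7 * 1e12 / (2744.0 * 167.46)
Vr = 2.6500e+09 m^3


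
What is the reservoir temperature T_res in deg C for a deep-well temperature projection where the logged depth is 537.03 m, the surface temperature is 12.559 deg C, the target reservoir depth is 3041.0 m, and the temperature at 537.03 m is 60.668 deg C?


Step 1: grad = (T_d1 - T_surf)/d1 * 1000 = (60.668 - 12.559)/537.03 * 1000 = 89.58345 deg C/km
Step 2: T_res = T_surf + grad*d2/1000 = 12.559 + 89.58345*3041.0/1000 = 284.98 deg C
T_res = 284.98 deg C


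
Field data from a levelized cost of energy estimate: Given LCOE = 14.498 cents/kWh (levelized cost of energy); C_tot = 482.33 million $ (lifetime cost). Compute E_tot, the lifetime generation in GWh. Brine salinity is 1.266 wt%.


E_tot = C_tot / LCOE * 100
E_tot = 482.33 / 14.498 * 100
E_tot = 3326.9 GWh


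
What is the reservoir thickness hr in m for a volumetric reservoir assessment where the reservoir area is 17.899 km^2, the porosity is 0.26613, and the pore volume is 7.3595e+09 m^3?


hr = Vp / (A * 1e6 * phi)
hr = 7.3595e+09 / (17.899 * 1e6 * 0.26613)
hr = 1545.0 m


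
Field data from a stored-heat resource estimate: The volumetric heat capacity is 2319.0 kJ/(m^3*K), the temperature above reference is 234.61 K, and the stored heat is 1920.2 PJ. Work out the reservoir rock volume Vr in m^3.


Vr = Q_s * 1e12 / (rhoc * dT)
Vr = 1920.2 * 1e12 / (2319.0 * 234.61)
Vr = 3.5294e+09 m^3


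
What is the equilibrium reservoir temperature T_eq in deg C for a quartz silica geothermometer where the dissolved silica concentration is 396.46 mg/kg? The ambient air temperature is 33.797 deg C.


T_eq = 1309 / (5.19 - log10(SiO2)) - 273.15
T_eq = 1309 / (5.19 - log10(396.46)) - 273.15
T_eq = 231.90 deg C


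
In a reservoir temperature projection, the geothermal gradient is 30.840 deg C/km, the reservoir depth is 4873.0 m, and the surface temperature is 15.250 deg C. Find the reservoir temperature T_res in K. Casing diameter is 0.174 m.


T_res = T_surf + grad * d / 1000
T_res = 15.250 + 30.840 * 4873.0 / 1000
T_res = 165.5333 deg C
Convert to K: 165.5333 + 273.15 = 438.68 K
T_res = 438.68 K


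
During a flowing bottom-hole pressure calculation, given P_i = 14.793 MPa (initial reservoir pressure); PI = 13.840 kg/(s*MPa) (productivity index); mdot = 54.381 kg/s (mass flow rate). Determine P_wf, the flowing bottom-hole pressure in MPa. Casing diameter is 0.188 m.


P_wf = P_i - mdot / PI
P_wf = 14.793 - 54.381 / 13.840
P_wf = 10.864 MPa


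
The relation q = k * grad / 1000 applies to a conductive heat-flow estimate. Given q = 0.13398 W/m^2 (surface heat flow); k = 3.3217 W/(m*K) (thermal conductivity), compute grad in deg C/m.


grad = q * 1000 / k
grad = 0.13398 * 1000 / 3.3217
grad = 40.33477 deg C/km
Convert: 40.33477 deg C/km * 0.001 = 0.040335 deg C/m
grad = 0.040335 deg C/m


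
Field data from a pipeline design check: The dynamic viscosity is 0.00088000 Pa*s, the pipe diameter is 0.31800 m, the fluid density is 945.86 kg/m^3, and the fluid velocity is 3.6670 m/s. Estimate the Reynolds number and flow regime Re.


Step 1: Re = rho*vel*D/mu = 945.86*3.667*0.318/0.00088 = 1.2534e+06
Step 2: Re = 1.2534e+06 > 4000, so flow is turbulent.
Re = 1.2534e+06 (turbulent)


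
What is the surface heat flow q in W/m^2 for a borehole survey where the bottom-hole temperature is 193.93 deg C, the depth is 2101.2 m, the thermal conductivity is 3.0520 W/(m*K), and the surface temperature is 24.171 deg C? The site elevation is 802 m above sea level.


Step 1: grad = (T_d - T_surf)/d * 1000 = (193.93 - 24.171)/2101.2 * 1000 = 80.79145 deg C/km
Step 2: q = k * grad / 1000 = 3.052 * 80.79145 / 1000 = 0.24658 W/m^2
q = 0.24658 W/m^2


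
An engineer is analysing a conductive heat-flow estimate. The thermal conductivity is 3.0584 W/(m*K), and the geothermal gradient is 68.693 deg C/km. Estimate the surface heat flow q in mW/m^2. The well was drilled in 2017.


q = k * grad / 1000
q = 3.0584 * 68.693 / 1000
q = 0.2100907 W/m^2
Convert: 0.2100907 W/m^2 * 1000.0 = 210.09 mW/m^2
q = 210.09 mW/m^2


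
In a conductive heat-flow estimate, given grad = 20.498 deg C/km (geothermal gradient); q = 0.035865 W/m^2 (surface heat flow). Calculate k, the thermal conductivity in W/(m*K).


k = q * 1000 / grad
k = 0.035865 * 1000 / 20.498
k = 1.7497 W/(m*K)


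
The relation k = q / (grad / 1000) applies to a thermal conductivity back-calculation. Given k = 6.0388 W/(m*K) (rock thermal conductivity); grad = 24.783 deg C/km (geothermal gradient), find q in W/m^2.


q = k * grad / 1000
q = 6.0388 * 24.783 / 1000
q = 0.14966 W/m^2


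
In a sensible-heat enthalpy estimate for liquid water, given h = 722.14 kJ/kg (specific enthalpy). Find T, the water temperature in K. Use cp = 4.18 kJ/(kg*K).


T = h / cp
T = 722.14 / 4.18
T = 172.7608 deg C
Convert to K: 172.7608 + 273.15 = 445.91 K
T = 445.91 K


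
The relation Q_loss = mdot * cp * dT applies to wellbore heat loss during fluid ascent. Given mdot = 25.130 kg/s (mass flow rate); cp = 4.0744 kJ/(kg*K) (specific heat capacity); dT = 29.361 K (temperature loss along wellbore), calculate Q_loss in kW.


Q_loss = mdot * cp * dT
Q_loss = 25.130 * 4.0744 * 29.361
Q_loss = 3006.3 kW


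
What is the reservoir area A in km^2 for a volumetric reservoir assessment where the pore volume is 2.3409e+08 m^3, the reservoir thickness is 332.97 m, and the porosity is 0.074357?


A = Vp / (1e6 * hr * phi)
A = 2.3409e+08 / (1e6 * 332.97 * 0.074357)
A = 9.4549 km^2


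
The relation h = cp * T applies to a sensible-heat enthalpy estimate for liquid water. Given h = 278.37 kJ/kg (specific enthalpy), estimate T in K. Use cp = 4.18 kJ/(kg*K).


T = h / cp
T = 278.37 / 4.18
T = 66.59569 deg C
Convert to K: 66.59569 + 273.15 = 339.75 K
T = 339.75 K


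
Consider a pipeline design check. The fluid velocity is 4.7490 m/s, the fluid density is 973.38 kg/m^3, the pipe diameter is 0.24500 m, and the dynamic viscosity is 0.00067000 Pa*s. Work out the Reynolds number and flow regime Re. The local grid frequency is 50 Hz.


Step 1: Re = rho*vel*D/mu = 973.38*4.749*0.245/0.00067 = 1.6903e+06
Step 2: Re = 1.6903e+06 > 4000, so flow is turbulent.
Re = 1.6903e+06 (turbulent)


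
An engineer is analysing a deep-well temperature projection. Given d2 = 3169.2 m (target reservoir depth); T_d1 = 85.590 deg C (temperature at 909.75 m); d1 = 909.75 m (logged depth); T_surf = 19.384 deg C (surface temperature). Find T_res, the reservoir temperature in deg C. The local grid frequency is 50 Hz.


Step 1: grad = (T_d1 - T_surf)/d1 * 1000 = (85.59 - 19.384)/909.75 * 1000 = 72.77384 deg C/km
Step 2: T_res = T_surf + grad*d2/1000 = 19.384 + 72.77384*3169.2/1000 = 250.02 deg C
T_res = 250.02 deg C


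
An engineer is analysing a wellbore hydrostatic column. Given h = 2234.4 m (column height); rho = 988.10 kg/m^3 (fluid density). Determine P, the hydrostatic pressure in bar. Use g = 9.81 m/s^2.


P = rho * g * h / 1e6
P = 988.10 * 9.81 * 2234.4 / 1e6
P = 21.65862 MPa
Convert: 21.65862 MPa * 10.0 = 216.59 bar
P = 216.59 bar


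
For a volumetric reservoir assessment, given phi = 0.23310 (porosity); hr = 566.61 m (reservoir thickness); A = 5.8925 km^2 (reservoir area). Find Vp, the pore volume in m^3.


Vp = A * 1e6 * hr * phi
Vp = 5.8925 * 1e6 * 566.61 * 0.23310
Vp = 7.7826e+08 m^3


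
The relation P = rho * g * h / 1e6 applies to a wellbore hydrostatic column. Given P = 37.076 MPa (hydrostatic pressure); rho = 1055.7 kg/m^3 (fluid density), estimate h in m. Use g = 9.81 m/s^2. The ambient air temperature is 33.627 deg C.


h = P * 1e6 / (g * rho)
h = 37.076 * 1e6 / (9.81 * 1055.7)
h = 3580.0 m


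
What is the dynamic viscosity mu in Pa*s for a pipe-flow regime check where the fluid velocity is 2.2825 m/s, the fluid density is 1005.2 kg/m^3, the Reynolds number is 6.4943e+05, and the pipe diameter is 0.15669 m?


mu = rho * vel * D / Re
mu = 1005.2 * 2.2825 * 0.15669 / 6.4943e+05
mu = 0.00055357 Pa*s


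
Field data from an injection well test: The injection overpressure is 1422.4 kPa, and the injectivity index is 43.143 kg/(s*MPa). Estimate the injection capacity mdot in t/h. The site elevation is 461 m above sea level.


mdot = II * dP / 1000
mdot = 43.143 * 1422.4 / 1000
mdot = 61.36660 kg/s
Convert: 61.36660 kg/s * 3.6 = 220.92 t/h
mdot = 220.92 t/h


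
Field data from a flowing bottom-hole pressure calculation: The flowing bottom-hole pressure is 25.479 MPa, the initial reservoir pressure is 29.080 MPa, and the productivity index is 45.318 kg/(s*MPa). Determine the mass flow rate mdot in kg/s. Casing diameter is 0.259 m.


mdot = (P_i - P_wf) * PI
mdot = (29.080 - 25.479) * 45.318
mdot = 163.19 kg/s


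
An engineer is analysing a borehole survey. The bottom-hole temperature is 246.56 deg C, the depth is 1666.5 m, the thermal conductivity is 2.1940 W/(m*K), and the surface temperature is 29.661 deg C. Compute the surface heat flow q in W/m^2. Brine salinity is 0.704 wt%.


Step 1: grad = (T_d - T_surf)/d * 1000 = (246.56 - 29.661)/1666.5 * 1000 = 130.1524 deg C/km
Step 2: q = k * grad / 1000 = 2.194 * 130.1524 / 1000 = 0.28555 W/m^2
q = 0.28555 W/m^2


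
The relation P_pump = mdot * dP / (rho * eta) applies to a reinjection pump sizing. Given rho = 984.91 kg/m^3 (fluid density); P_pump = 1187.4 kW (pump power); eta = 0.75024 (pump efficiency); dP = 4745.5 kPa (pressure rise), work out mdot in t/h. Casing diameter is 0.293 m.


mdot = P_pump * rho * eta / dP
mdot = 1187.4 * 984.91 * 0.75024 / 4745.5
mdot = 184.8893 kg/s
Convert: 184.8893 kg/s * 3.6 = 665.60 t/h
mdot = 665.60 t/h


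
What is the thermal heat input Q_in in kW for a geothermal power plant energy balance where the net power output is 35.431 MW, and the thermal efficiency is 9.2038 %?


Q_in = W_net / (eta / 100)
Q_in = 35.431 / (9.2038 / 100)
Q_in = 384.9606 MW
Convert: 384.9606 MW * 1000.0 = 3.8496e+05 kW
Q_in = 3.8496e+05 kW


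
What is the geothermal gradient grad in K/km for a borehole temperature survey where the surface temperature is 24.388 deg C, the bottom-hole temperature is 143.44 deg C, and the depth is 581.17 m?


grad = (T_d - T_surf) / d * 1000
grad = (143.44 - 24.388) / 581.17 * 1000
grad = 204.8488 deg C/km
Convert: 204.8488 deg C/km * 1.0 = 204.85 K/km
grad = 204.85 K/km


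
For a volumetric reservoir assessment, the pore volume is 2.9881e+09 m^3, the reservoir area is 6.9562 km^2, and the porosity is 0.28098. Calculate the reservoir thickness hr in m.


hr = Vp / (A * 1e6 * phi)
hr = 2.9881e+09 / (6.9562 * 1e6 * 0.28098)
hr = 1528.8 m


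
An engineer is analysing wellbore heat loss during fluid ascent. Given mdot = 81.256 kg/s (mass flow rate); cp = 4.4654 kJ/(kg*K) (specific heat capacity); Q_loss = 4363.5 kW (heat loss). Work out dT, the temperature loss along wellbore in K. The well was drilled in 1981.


dT = Q_loss / (mdot * cp)
dT = 4363.5 / (81.256 * 4.4654)
dT = 12.026 K


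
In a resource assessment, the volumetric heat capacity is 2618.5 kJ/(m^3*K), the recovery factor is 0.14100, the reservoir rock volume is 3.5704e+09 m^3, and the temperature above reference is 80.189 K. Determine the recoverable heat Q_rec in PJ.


Step 1: Q_s = Vr*rhoc*dT/1e12 = 3.5704e+09*2618.5*80.189/1e12 = 749.6944 PJ
Step 2: Q_rec = Q_s * RF = 749.6944 * 0.141 = 105.71 PJ
Q_rec = 105.71 PJ


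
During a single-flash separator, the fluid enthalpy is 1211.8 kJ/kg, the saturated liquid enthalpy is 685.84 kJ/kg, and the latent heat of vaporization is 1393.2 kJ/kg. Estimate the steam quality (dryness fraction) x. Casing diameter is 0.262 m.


x = (h - hf) / hfg
x = (1211.8 - 685.84) / 1393.2
x = 0.37752


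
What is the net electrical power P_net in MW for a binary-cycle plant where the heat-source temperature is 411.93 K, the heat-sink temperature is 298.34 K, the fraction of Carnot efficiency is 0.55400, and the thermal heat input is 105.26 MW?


Step 1: eta = (1 - Tc/Th)*f = (1 - 298.34/411.93)*0.554 = 0.1527659
Step 2: P_net = eta * Q_in = 0.1527659 * 105.26 = 16.080 MW
P_net = 16.080 MW


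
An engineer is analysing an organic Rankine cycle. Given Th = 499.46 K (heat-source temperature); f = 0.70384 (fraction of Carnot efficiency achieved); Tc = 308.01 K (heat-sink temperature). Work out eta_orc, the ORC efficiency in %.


eta_orc = (1 - Tc/Th) * f * 100
eta_orc = (1 - 308.01/499.46) * 0.70384 * 100
eta_orc = 26.979 %


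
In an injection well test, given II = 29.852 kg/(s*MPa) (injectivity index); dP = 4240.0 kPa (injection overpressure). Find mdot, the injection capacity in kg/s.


mdot = II * dP / 1000
mdot = 29.852 * 4240.0 / 1000
mdot = 126.57 kg/s


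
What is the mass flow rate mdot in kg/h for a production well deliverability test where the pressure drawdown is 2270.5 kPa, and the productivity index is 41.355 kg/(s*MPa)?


mdot = PI * dP / 1000
mdot = 41.355 * 2270.5 / 1000
mdot = 93.89653 kg/s
Convert: 93.89653 kg/s * 3600.0 = 3.3803e+05 kg/h
mdot = 3.3803e+05 kg/h


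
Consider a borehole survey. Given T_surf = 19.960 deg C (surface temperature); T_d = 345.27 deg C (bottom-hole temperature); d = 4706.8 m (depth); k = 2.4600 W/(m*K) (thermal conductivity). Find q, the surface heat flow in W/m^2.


Step 1: grad = (T_d - T_surf)/d * 1000 = (345.27 - 19.96)/4706.8 * 1000 = 69.11490 deg C/km
Step 2: q = k * grad / 1000 = 2.46 * 69.11490 / 1000 = 0.17002 W/m^2
q = 0.17002 W/m^2


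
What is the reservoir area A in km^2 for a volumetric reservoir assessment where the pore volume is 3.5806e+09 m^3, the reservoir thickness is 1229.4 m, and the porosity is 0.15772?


A = Vp / (1e6 * hr * phi)
A = 3.5806e+09 / (1e6 * 1229.4 * 0.15772)
A = 18.466 km^2


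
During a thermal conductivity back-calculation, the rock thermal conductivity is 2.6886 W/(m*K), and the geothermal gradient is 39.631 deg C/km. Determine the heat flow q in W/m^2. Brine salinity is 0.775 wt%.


q = k * grad / 1000
q = 2.6886 * 39.631 / 1000
q = 0.10655 W/m^2


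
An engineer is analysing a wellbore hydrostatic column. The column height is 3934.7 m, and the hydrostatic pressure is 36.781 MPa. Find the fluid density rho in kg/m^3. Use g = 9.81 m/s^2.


rho = P * 1e6 / (g * h)
rho = 36.781 * 1e6 / (9.81 * 3934.7)
rho = 952.89 kg/m^3


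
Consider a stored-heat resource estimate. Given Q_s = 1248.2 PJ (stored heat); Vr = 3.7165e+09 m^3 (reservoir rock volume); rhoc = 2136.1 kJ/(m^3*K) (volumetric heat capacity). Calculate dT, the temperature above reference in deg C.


dT = Q_s * 1e12 / (Vr * rhoc)
dT = 1248.2 * 1e12 / (3.7165e+09 * 2136.1)
dT = 157.2275 K
Convert (temperature difference, 1 K = 1 deg C): 157.2275 K = 157.2275 deg C
dT = 157.23 deg C


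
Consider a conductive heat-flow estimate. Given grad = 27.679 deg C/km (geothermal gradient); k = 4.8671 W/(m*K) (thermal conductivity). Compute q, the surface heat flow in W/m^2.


q = k * grad / 1000
q = 4.8671 * 27.679 / 1000
q = 0.13472 W/m^2


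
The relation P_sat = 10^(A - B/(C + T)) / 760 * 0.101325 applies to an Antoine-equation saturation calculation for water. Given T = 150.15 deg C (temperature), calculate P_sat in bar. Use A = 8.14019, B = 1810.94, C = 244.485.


P_sat = 10^(A - B/(C + T)) / 760 * 0.101325
P_sat = 10^(8.14019 - 1810.94/(244.485 + 150.15)) / 760 * 0.101325
P_sat = 0.4744543 MPa
Convert: 0.4744543 MPa * 10.0 = 4.7445 bar
P_sat = 4.7445 bar


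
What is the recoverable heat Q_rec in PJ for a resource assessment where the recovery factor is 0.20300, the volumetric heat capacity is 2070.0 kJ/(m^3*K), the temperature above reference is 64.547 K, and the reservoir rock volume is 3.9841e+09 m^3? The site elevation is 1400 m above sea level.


Step 1: Q_s = Vr*rhoc*dT/1e12 = 3.9841e+09*2070.0*64.547/1e12 = 532.3247 PJ
Step 2: Q_rec = Q_s * RF = 532.3247 * 0.203 = 108.06 PJ
Q_rec = 108.06 PJ


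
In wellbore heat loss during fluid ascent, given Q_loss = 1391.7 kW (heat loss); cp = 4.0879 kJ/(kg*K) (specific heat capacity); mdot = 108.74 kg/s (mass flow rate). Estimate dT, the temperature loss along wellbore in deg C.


dT = Q_loss / (mdot * cp)
dT = 1391.7 / (108.74 * 4.0879)
dT = 3.130805 K
Convert (temperature difference, 1 K = 1 deg C): 3.130805 K = 3.130805 deg C
dT = 3.1308 deg C


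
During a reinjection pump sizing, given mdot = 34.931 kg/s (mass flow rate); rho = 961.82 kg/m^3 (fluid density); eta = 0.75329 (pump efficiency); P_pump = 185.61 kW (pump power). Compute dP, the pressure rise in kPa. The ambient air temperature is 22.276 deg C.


dP = P_pump * rho * eta / mdot
dP = 185.61 * 961.82 * 0.75329 / 34.931
dP = 3849.9 kPa


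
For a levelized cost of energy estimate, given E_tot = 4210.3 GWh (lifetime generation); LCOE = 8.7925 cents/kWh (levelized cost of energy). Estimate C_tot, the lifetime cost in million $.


C_tot = LCOE / 100 * E_tot
C_tot = 8.7925 / 100 * 4210.3
C_tot = 370.19 million $


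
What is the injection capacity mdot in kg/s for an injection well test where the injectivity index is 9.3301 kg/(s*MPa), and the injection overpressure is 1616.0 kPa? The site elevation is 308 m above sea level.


mdot = II * dP / 1000
mdot = 9.3301 * 1616.0 / 1000
mdot = 15.077 kg/s


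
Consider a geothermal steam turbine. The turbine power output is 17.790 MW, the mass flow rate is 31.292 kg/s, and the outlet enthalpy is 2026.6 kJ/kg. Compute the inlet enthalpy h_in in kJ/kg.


h_in = h_out + P * 1000 / mdot
h_in = 2026.6 + 17.790 * 1000 / 31.292
h_in = 2595.1 kJ/kg


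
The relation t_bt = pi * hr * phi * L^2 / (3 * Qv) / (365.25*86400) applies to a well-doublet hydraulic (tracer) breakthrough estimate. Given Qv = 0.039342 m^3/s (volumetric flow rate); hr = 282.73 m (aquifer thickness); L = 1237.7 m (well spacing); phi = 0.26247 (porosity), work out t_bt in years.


t_bt = pi * hr * phi * L^2 / (3 * Qv) / (365.25*86400)
t_bt = pi * 282.73 * 0.26247 * 1237.7^2 / (3 * 0.039342) / (365.25*86400)
t_bt = 95.885 years


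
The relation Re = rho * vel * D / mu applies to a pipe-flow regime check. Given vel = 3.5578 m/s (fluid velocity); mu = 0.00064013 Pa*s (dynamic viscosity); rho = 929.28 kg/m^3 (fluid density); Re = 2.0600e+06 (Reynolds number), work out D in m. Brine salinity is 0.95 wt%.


D = Re * mu / (rho * vel)
D = 2.0600e+06 * 0.00064013 / (929.28 * 3.5578)
D = 0.39885 m


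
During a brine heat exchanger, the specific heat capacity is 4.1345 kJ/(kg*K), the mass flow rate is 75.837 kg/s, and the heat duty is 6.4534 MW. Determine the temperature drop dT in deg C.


dT = Q * 1000 / (mdot * cp)
dT = 6.4534 * 1000 / (75.837 * 4.1345)
dT = 20.58185 K
Convert (temperature difference, 1 K = 1 deg C): 20.58185 K = 20.58185 deg C
dT = 20.582 deg C


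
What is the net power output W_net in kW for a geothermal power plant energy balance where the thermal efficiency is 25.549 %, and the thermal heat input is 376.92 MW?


W_net = eta / 100 * Q_in
W_net = 25.549 / 100 * 376.92
W_net = 96.29929 MW
Convert: 96.29929 MW * 1000.0 = 96299 kW
W_net = 96299 kW


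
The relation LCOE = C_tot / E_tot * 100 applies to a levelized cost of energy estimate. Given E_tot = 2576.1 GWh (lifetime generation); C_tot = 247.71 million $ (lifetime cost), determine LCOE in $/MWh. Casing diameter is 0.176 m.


LCOE = C_tot / E_tot * 100
LCOE = 247.71 / 2576.1 * 100
LCOE = 9.615698 cents/kWh
Convert: 9.615698 cents/kWh * 10.0 = 96.157 $/MWh
LCOE = 96.157 $/MWh


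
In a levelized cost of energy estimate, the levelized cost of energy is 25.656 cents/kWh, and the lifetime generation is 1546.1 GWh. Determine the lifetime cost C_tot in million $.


C_tot = LCOE / 100 * E_tot
C_tot = 25.656 / 100 * 1546.1
C_tot = 396.67 million $


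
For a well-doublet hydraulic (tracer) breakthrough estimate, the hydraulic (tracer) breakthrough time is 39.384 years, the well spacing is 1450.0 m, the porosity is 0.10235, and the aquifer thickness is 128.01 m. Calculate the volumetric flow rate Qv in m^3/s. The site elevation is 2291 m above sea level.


Qv = pi*hr*phi*L^2 / (3*t_bt*365.25*86400)
Qv = pi*128.01*0.10235*1450.0^2 / (3*39.384*365.25*86400)
Qv = 0.023210 m^3/s


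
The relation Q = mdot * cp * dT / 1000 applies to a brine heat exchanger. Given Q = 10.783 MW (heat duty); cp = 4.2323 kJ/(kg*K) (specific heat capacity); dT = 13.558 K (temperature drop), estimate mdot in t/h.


mdot = Q * 1000 / (cp * dT)
mdot = 10.783 * 1000 / (4.2323 * 13.558)
mdot = 187.9176 kg/s
Convert: 187.9176 kg/s * 3.6 = 676.50 t/h
mdot = 676.50 t/h


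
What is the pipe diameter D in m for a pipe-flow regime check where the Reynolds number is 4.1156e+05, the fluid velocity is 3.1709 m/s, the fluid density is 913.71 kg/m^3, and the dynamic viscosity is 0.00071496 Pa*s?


D = Re * mu / (rho * vel)
D = 4.1156e+05 * 0.00071496 / (913.71 * 3.1709)
D = 0.10156 m


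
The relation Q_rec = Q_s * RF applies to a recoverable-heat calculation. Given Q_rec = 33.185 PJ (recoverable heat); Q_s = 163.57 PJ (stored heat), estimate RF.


RF = Q_rec / Q_s
RF = 33.185 / 163.57
RF = 0.20288


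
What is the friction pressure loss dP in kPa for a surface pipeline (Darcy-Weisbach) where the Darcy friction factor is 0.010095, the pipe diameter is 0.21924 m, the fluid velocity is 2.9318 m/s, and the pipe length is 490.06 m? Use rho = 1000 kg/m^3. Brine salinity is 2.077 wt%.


dP = f * (L/D) * (rho*vel^2/2) / 1000
dP = 0.010095 * (490.06/0.21924) * (1000*2.9318^2/2) / 1000
dP = 96.978 kPa


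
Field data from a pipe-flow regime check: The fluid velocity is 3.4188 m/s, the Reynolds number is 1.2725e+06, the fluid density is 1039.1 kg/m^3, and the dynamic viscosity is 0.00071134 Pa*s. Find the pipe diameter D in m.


D = Re * mu / (rho * vel)
D = 1.2725e+06 * 0.00071134 / (1039.1 * 3.4188)
D = 0.25480 m


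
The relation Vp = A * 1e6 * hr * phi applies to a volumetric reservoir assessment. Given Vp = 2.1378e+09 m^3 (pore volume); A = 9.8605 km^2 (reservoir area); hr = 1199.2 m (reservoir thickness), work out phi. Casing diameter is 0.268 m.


phi = Vp / (A * 1e6 * hr)
phi = 2.1378e+09 / (9.8605 * 1e6 * 1199.2)
phi = 0.18079


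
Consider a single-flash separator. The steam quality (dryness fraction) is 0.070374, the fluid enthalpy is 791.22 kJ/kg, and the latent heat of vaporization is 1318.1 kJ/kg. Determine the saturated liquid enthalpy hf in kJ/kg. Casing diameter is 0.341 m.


hf = h - x * hfg
hf = 791.22 - 0.070374 * 1318.1
hf = 698.46 kJ/kg


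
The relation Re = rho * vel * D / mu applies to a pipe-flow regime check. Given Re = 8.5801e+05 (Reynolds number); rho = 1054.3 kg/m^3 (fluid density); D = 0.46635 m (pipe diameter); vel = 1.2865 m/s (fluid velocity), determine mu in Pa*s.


mu = rho * vel * D / Re
mu = 1054.3 * 1.2865 * 0.46635 / 8.5801e+05
mu = 0.00073721 Pa*s


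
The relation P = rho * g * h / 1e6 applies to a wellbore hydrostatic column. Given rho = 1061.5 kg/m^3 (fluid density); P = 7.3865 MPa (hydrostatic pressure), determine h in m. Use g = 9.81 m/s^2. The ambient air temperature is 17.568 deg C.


h = P * 1e6 / (g * rho)
h = 7.3865 * 1e6 / (9.81 * 1061.5)
h = 709.33 m


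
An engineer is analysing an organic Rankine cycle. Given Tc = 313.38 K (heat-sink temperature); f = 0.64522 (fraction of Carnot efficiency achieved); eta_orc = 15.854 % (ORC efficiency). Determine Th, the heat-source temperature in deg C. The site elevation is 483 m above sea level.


Th = Tc / (1 - (eta_orc/100)/f)
Th = 313.38 / (1 - (15.854/100)/0.64522)
Th = 415.4661 K
Convert to deg C: 415.4661 - 273.15 = 142.32 deg C
Th = 142.32 deg C


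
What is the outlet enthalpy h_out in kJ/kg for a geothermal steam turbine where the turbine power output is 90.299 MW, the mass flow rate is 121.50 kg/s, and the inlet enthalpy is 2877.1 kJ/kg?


h_out = h_in - P * 1000 / mdot
h_out = 2877.1 - 90.299 * 1000 / 121.50
h_out = 2133.9 kJ/kg


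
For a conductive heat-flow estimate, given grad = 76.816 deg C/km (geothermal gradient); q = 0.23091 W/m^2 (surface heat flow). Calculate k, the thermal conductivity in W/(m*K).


k = q * 1000 / grad
k = 0.23091 * 1000 / 76.816
k = 3.0060 W/(m*K)


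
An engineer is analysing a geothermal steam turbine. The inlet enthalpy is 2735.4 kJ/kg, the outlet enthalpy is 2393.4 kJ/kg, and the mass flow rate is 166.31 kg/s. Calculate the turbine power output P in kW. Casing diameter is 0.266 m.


P = mdot * (h_in - h_out) / 1000
P = 166.31 * (2735.4 - 2393.4) / 1000
P = 56.87802 MW
Convert: 56.87802 MW * 1000.0 = 56878 kW
P = 56878 kW


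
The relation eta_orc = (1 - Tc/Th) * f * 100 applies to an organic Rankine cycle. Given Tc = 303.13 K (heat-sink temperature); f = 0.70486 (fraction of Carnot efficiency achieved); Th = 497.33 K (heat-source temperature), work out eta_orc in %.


eta_orc = (1 - Tc/Th) * f * 100
eta_orc = (1 - 303.13/497.33) * 0.70486 * 100
eta_orc = 27.524 %


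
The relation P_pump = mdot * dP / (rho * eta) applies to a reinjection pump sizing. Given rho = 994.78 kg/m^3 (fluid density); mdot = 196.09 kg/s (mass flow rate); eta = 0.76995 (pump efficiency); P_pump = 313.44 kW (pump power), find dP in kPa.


dP = P_pump * rho * eta / mdot
dP = 313.44 * 994.78 * 0.76995 / 196.09
dP = 1224.3 kPa


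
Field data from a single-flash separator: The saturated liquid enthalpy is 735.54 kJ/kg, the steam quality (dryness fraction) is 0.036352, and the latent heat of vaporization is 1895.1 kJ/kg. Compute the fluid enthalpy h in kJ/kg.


h = hf + x * hfg
h = 735.54 + 0.036352 * 1895.1
h = 804.43 kJ/kg


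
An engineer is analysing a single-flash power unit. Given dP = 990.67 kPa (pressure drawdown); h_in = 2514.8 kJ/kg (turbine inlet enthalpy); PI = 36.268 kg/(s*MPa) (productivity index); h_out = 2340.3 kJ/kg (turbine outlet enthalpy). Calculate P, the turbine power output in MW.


Step 1: mdot = PI * dP / 1000 = 36.268 * 990.67 / 1000 = 35.92962 kg/s
Step 2: P = mdot*(h_in - h_out)/1000 = 35.92962*(2514.8 - 2340.3)/1000 = 6.2697 MW
P = 6.2697 MW


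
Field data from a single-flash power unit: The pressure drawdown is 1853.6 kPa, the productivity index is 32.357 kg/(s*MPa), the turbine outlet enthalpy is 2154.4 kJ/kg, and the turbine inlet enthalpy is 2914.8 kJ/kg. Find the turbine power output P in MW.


Step 1: mdot = PI * dP / 1000 = 32.357 * 1853.6 / 1000 = 59.97694 kg/s
Step 2: P = mdot*(h_in - h_out)/1000 = 59.97694*(2914.8 - 2154.4)/1000 = 45.606 MW
P = 45.606 MW


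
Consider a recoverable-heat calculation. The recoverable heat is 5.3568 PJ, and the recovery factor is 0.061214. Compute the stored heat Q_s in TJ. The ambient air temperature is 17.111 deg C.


Q_s = Q_rec / RF
Q_s = 5.3568 / 0.061214
Q_s = 87.50939 PJ
Convert: 87.50939 PJ * 1000.0 = 87509 TJ
Q_s = 87509 TJ


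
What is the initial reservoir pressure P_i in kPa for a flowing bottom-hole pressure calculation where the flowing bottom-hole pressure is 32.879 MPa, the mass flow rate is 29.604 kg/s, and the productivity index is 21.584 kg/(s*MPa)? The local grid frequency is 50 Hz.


P_i = P_wf + mdot / PI
P_i = 32.879 + 29.604 / 21.584
P_i = 34.25057 MPa
Convert: 34.25057 MPa * 1000.0 = 34251 kPa
P_i = 34251 kPa


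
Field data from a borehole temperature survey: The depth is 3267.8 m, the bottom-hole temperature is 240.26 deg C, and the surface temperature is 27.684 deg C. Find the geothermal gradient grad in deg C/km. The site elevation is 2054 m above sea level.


grad = (T_d - T_surf) / d * 1000
grad = (240.26 - 27.684) / 3267.8 * 1000
grad = 65.052 deg C/km


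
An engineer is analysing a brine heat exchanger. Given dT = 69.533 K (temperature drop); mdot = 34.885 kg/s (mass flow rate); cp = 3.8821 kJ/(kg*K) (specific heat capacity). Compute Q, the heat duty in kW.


Q = mdot * cp * dT / 1000
Q = 34.885 * 3.8821 * 69.533 / 1000
Q = 9.416650 MW
Convert: 9.416650 MW * 1000.0 = 9416.7 kW
Q = 9416.7 kW


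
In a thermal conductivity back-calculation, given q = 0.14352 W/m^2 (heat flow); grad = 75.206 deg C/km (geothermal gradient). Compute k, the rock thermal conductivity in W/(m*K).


k = q / (grad / 1000)
k = 0.14352 / (75.206 / 1000)
k = 1.9084 W/(m*K)


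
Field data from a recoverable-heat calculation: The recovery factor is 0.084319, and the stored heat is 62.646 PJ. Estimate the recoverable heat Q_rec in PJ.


Q_rec = Q_s * RF
Q_rec = 62.646 * 0.084319
Q_rec = 5.2822 PJ


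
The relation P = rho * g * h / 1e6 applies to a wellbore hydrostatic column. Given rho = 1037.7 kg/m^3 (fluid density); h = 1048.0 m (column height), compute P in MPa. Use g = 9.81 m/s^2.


P = rho * g * h / 1e6
P = 1037.7 * 9.81 * 1048.0 / 1e6
P = 10.668 MPa


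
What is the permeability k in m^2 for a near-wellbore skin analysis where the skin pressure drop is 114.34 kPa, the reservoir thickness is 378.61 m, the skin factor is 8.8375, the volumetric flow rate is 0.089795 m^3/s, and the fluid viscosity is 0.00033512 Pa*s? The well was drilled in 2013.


k = S*q*mu / (2*pi*dP_s*1000*hr)
k = 8.8375*0.089795*0.00033512 / (2*pi*114.34*1000*378.61)
k = 9.7771e-13 m^2


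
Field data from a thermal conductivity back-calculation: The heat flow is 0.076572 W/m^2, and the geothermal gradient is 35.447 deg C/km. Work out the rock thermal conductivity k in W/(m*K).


k = q / (grad / 1000)
k = 0.076572 / (35.447 / 1000)
k = 2.1602 W/(m*K)


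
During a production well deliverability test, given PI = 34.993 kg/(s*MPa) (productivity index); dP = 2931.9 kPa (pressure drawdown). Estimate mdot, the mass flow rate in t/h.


mdot = PI * dP / 1000
mdot = 34.993 * 2931.9 / 1000
mdot = 102.5960 kg/s
Convert: 102.5960 kg/s * 3.6 = 369.35 t/h
mdot = 369.35 t/h


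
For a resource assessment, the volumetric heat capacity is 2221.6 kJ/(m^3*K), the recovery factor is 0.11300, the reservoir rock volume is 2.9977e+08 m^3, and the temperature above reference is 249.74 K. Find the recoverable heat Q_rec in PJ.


Step 1: Q_s = Vr*rhoc*dT/1e12 = 2.9977e+08*2221.6*249.74/1e12 = 166.3191 PJ
Step 2: Q_rec = Q_s * RF = 166.3191 * 0.113 = 18.794 PJ
Q_rec = 18.794 PJ


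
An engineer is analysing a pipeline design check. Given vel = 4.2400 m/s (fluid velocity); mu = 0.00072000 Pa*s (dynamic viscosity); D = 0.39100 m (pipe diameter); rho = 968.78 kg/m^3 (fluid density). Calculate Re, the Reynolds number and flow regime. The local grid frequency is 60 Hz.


Step 1: Re = rho*vel*D/mu = 968.78*4.24*0.391/0.00072 = 2.2307e+06
Step 2: Re = 2.2307e+06 > 4000, so flow is turbulent.
Re = 2.2307e+06 (turbulent)
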